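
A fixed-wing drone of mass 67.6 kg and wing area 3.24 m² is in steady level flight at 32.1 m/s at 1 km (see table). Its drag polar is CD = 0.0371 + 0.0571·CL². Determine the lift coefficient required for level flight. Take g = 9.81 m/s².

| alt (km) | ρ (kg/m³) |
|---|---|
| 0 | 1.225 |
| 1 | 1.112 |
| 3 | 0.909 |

CL = 0.357

At 1 km, from the table: ρ = 1.112 kg/m³.
In steady level flight, lift balances weight: W = mg = 67.6 × 9.81 = 663.16 N.
Dynamic pressure q = 0.5 × 1.112 × 32.1² = 572.9 Pa.
CL = W/(q·S) = 663.16 / (572.9 × 3.24) = 0.3573.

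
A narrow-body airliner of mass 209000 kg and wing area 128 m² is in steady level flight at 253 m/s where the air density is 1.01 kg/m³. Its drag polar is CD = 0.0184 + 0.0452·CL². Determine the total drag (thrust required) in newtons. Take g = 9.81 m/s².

In steady level flight, lift balances weight: W = mg = 209000 × 9.81 = 2.0503×10^6 N.
q = ½ρv² = ½ × 1.01 × 253² = 32320 Pa.
CL = W/(q·S) = 2.0503×10^6 / (32320 × 128) = 0.4955.
CD = 0.0184 + 0.0452 × 0.4955² = 0.0295.
D = q·S·CD = 32320 × 128 × 0.0295 = 1.221×10^5 N

D = 1.22×10^5 N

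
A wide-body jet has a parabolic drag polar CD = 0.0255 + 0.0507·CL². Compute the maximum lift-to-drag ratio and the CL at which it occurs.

For CD = CD0 + K·CL², (L/D)max occurs at CL* = √(CD0/K) and equals 1/(2√(K·CD0)).
(L/D)max = 1/(2√(0.0507 × 0.0255)) = 1/(2 × 0.03596) = 13.9
CL* = √(0.0255/0.0507) = 0.709

(L/D)max = 13.9, at CL = 0.709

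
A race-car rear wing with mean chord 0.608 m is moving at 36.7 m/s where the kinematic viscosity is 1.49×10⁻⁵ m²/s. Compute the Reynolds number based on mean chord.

Re = 1.5×10^6

Re = v·c/ν = 36.7 × 0.608 / (1.49×10⁻⁵) = 1.5×10^6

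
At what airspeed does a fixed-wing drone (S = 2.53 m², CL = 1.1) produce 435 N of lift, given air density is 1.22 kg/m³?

v = 16 m/s

L = ½ρv²S·CL ⇒ v = √(2L/(ρ·S·CL))
v = √(2 × 435 / (1.22 × 2.53 × 1.1)) = √256.2 = 16 m/s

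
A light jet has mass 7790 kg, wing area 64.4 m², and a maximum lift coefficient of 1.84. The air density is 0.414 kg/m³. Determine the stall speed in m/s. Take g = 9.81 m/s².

V_stall = 55.8 m/s

At stall, lift equals weight: L = W = m·g = 7790 × 9.81 = 76420 N.
V_stall = √(2W/(ρ·S·CL,max)) = √(2 × 76420 / (0.414 × 64.4 × 1.84))
V_stall = √3116 = 55.8 m/s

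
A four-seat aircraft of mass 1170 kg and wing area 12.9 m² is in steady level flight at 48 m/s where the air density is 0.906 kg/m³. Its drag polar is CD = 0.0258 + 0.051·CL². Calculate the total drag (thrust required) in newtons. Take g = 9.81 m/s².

Level flight ⇒ L = W = m·g = 1170 × 9.81 = 11478 N.
Dynamic pressure q = 0.5 × 0.906 × 48² = 1044 Pa.
CL = 2W/(ρv²S) = 2×11478/(0.906×48²×12.9) = 0.8525.
CD = 0.0258 + 0.051 × 0.8525² = 0.06286.
D = q·S·CD = 1044 × 12.9 × 0.06286 = 846.4 N

D = 846 N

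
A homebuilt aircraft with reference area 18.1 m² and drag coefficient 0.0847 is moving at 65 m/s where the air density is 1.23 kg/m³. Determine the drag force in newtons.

D = ½ρv²S·CD = ½ × 1.23 × 65² × 18.1 × 0.0847 = 3980 N

D = 3980 N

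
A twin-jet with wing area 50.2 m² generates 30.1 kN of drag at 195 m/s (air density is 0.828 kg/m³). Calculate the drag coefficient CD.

From D = ½ρv²S·CD, rearranging gives CD = 2D/(ρv²S).
CD = 2 × 30100 / (0.828 × 195² × 50.2) = 0.0381

CD = 0.0381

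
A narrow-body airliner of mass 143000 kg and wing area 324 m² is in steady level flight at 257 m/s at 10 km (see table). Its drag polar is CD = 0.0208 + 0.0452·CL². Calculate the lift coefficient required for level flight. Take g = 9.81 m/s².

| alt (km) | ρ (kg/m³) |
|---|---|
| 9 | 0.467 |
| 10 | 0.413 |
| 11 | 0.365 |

CL = 0.317

At 10 km, from the table: ρ = 0.413 kg/m³.
Weight W = mg = 143000 × 9.81 = 1.4028×10^6 N; in level flight L = W.
q = ½ρv² = ½ × 0.413 × 257² = 13640 Pa.
CL = W/(q·S) = 1.4028×10^6 / (13640 × 324) = 0.3174.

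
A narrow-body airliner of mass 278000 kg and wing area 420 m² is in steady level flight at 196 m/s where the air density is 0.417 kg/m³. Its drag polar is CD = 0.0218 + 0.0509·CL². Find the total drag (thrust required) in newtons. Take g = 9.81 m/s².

Level flight ⇒ L = W = m·g = 278000 × 9.81 = 2.7272×10^6 N.
Dynamic pressure q = 0.5 × 0.417 × 196² = 8010 Pa.
CL = 2W/(ρv²S) = 2×2.7272×10^6/(0.417×196²×420) = 0.8107.
CD = 0.0218 + 0.0509 × 0.8107² = 0.05525.
D = q·S·CD = 8010 × 420 × 0.05525 = 1.859×10^5 N

D = 1.86×10^5 N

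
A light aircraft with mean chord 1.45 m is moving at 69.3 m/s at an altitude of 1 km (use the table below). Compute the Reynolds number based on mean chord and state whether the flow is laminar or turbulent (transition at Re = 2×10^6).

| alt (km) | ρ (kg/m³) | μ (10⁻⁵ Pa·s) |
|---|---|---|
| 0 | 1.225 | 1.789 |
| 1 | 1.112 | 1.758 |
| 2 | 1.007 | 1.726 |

Re = 6.36×10^6 (turbulent)

At 1 km, from the table: ρ = 1.112 kg/m³, μ = 1.758×10⁻⁵ Pa·s.
Re = ρ·v·c/μ = 1.112 × 69.3 × 1.45 / (1.758×10⁻⁵) = 6.36×10^6
Since 6.36×10^6 > 2×10^6, the flow is turbulent.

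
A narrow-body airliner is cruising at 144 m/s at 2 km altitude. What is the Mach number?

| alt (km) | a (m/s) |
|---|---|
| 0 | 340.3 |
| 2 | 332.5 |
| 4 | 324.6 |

At 2 km, from the table: a = 332.5 m/s.
M = v/a = 144 / 332.5 = 0.433

M = 0.433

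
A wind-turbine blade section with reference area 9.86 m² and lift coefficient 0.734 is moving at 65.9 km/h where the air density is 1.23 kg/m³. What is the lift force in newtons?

L = 1490 N

Convert speed: v = 65.9 km/h ÷ 3.6 = 18.31 m/s.
L = ½ρv²S·CL = ½ × 1.23 × 18.31² × 9.86 × 0.734 = 1490 N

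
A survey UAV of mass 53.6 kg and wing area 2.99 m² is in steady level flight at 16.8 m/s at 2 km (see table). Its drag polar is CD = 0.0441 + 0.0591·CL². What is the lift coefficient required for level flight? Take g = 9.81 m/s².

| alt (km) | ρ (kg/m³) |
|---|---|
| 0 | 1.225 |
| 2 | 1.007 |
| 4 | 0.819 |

At 2 km, from the table: ρ = 1.007 kg/m³.
Weight W = mg = 53.6 × 9.81 = 525.82 N; in level flight L = W.
Dynamic pressure q = 0.5 × 1.007 × 16.8² = 142.1 Pa.
Required CL = L/(qS) = 525.82/(142.1·2.99) = 1.237.

CL = 1.24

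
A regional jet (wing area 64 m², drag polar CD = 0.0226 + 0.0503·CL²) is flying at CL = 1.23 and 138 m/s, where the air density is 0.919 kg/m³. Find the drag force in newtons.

D = 55300 N

CD = 0.0226 + 0.0503 × 1.23² = 0.0987
D = ½ρv²S·CD = ½ × 0.919 × 138² × 64 × 0.0987 = 55300 N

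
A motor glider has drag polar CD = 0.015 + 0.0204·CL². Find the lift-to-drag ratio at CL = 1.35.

CD = 0.015 + 0.0204 × 1.35² = 0.05218
L/D = CL/CD = 1.35 / 0.05218 = 25.9

L/D = 25.9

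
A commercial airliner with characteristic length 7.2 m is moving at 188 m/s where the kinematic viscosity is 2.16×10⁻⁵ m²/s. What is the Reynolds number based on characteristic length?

Re = 6.27×10^7

Re = v·c/ν = 188 × 7.2 / (2.16×10⁻⁵) = 6.27×10^7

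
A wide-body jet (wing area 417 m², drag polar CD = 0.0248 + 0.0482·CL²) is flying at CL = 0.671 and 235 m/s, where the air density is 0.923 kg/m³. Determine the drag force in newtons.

D = 4.94×10^5 N

CD = 0.0248 + 0.0482 × 0.671² = 0.0465
D = ½ρv²S·CD = ½ × 0.923 × 235² × 417 × 0.0465 = 4.94×10^5 N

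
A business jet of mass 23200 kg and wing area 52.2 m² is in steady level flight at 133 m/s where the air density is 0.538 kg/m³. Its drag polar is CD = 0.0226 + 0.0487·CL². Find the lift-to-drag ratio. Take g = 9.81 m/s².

L/D = 14.4

In steady level flight, lift balances weight: W = mg = 23200 × 9.81 = 2.2759×10^5 N.
q = ½ρv² = ½ × 0.538 × 133² = 4758 Pa.
CL = 2W/(ρv²S) = 2×2.2759×10^5/(0.538×133²×52.2) = 0.9163.
CD = 0.0226 + 0.0487 × 0.9163² = 0.06349.
L/D = CL/CD = 0.9163 / 0.06349 = 14.4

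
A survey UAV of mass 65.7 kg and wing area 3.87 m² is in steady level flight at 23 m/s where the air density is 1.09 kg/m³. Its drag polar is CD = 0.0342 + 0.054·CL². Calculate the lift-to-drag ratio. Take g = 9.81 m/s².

In steady level flight, lift balances weight: W = mg = 65.7 × 9.81 = 644.52 N.
Dynamic pressure q = 0.5 × 1.09 × 23² = 288.3 Pa.
CL = 2W/(ρv²S) = 2×644.52/(1.09×23²×3.87) = 0.5777.
CD = 0.0342 + 0.054 × 0.5777² = 0.05222.
L/D = CL/CD = 0.5777 / 0.05222 = 11.1

L/D = 11.1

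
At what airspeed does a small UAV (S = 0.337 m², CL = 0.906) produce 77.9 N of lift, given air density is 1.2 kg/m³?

L = ½ρv²S·CL ⇒ v = √(2L/(ρ·S·CL))
v = √(2 × 77.9 / (1.2 × 0.337 × 0.906)) = √425.2 = 20.6 m/s

v = 20.6 m/s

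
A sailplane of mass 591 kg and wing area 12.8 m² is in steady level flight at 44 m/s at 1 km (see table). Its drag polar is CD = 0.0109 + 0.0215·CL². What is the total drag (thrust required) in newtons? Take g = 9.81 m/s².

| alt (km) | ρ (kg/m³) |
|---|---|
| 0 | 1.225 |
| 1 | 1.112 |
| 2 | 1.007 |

D = 203 N

At 1 km, from the table: ρ = 1.112 kg/m³.
Level flight ⇒ L = W = m·g = 591 × 9.81 = 5797.7 N.
Dynamic pressure q = 0.5 × 1.112 × 44² = 1076 Pa.
CL = W/(q·S) = 5797.7 / (1076 × 12.8) = 0.4208.
CD = 0.0109 + 0.0215 × 0.4208² = 0.01471.
D = q·S·CD = 1076 × 12.8 × 0.01471 = 202.6 N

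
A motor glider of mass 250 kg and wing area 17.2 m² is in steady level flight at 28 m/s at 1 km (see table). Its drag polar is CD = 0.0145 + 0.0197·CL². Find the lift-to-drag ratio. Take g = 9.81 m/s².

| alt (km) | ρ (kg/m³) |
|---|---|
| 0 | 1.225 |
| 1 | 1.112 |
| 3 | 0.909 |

At 1 km, from the table: ρ = 1.112 kg/m³.
Weight W = mg = 250 × 9.81 = 2452.5 N; in level flight L = W.
q = ½ρv² = ½ × 1.112 × 28² = 435.9 Pa.
CL = 2W/(ρv²S) = 2×2452.5/(1.112×28²×17.2) = 0.3271.
CD = 0.0145 + 0.0197 × 0.3271² = 0.01661.
L/D = CL/CD = 0.3271 / 0.01661 = 19.7

L/D = 19.7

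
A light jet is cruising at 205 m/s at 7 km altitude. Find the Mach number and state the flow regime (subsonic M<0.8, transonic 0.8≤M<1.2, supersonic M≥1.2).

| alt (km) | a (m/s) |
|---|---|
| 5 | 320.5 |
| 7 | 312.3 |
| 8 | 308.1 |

M = 0.656 (subsonic)

At 7 km, from the table: a = 312.3 m/s.
M = v/a = 205 / 312.3 = 0.656
M = 0.656 → subsonic.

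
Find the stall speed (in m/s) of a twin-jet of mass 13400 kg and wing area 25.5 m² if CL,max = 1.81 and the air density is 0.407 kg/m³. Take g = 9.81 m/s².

V_stall = 118 m/s

Weight W = mg = 13400 × 9.81 = 1.315×10^5 N.
From L = ½ρV²S·CL,max = W: V_stall = √(2W/(ρSCL,max)) = √(2·1.315×10^5/(0.407·25.5·1.81))
V_stall = √14000 = 118 m/s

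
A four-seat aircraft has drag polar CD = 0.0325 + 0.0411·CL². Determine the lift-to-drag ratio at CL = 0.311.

CD = 0.0325 + 0.0411 × 0.311² = 0.03648
L/D = CL/CD = 0.311 / 0.03648 = 8.53

L/D = 8.53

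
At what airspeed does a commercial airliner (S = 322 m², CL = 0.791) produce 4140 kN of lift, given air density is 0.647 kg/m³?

L = ½ρv²S·CL ⇒ v = √(2L/(ρ·S·CL))
v = √(2 × 4.14×10^6 / (0.647 × 322 × 0.791)) = √50250 = 224 m/s

v = 224 m/s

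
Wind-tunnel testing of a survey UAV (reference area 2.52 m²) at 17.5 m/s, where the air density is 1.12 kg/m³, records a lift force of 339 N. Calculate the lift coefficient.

CL = 0.784

From L = ½ρv²S·CL, rearranging gives CL = 2L/(ρv²S).
CL = 2 × 339 / (1.12 × 17.5² × 2.52) = 0.784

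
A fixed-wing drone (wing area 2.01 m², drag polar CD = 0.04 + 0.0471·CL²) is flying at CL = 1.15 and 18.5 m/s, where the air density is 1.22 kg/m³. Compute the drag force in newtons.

D = 42.9 N

CD = 0.04 + 0.0471 × 1.15² = 0.1023
D = ½ρv²S·CD = ½ × 1.22 × 18.5² × 2.01 × 0.1023 = 42.9 N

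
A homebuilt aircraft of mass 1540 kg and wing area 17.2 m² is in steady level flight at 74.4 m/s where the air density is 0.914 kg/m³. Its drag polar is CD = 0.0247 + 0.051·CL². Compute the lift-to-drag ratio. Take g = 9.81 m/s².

L/D = 11.3

In steady level flight, lift balances weight: W = mg = 1540 × 9.81 = 15107 N.
q = ½ρv² = ½ × 0.914 × 74.4² = 2530 Pa.
CL = W/(q·S) = 15107 / (2530 × 17.2) = 0.3472.
CD = 0.0247 + 0.051 × 0.3472² = 0.03085.
L/D = CL/CD = 0.3472 / 0.03085 = 11.3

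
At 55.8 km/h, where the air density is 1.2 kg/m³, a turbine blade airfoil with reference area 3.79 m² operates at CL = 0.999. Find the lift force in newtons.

L = 546 N

Convert speed: v = 55.8 km/h ÷ 3.6 = 15.5 m/s.
L = ½ρv²S·CL = ½ × 1.2 × 15.5² × 3.79 × 0.999 = 546 N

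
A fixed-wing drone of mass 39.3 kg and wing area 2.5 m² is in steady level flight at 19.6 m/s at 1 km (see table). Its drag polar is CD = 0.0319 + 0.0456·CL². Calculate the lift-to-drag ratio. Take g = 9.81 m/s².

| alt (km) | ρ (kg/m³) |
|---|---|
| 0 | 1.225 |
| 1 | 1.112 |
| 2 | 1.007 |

L/D = 13

At 1 km, from the table: ρ = 1.112 kg/m³.
Level flight ⇒ L = W = m·g = 39.3 × 9.81 = 385.53 N.
q = ½ρv² = ½ × 1.112 × 19.6² = 213.6 Pa.
CL = W/(q·S) = 385.53 / (213.6 × 2.5) = 0.722.
CD = 0.0319 + 0.0456 × 0.722² = 0.05567.
L/D = CL/CD = 0.722 / 0.05567 = 13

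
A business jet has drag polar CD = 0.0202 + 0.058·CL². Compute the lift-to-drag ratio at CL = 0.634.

CD = 0.0202 + 0.058 × 0.634² = 0.04351
L/D = CL/CD = 0.634 / 0.04351 = 14.6

L/D = 14.6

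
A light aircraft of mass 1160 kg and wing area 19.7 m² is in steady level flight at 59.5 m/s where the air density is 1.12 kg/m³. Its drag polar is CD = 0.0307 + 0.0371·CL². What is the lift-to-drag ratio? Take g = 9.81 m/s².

L/D = 8.61

Weight W = mg = 1160 × 9.81 = 11380 N; in level flight L = W.
q = ½ρv² = ½ × 1.12 × 59.5² = 1983 Pa.
CL = 2W/(ρv²S) = 2×11380/(1.12×59.5²×19.7) = 0.2914.
CD = 0.0307 + 0.0371 × 0.2914² = 0.03385.
L/D = CL/CD = 0.2914 / 0.03385 = 8.61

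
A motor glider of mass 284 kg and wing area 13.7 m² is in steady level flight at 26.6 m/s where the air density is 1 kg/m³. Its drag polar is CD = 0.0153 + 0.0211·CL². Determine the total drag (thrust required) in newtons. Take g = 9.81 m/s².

D = 108 N

Level flight ⇒ L = W = m·g = 284 × 9.81 = 2786 N.
Dynamic pressure q = 0.5 × 1 × 26.6² = 353.8 Pa.
Required CL = L/(qS) = 2786/(353.8·13.7) = 0.5748.
CD = 0.0153 + 0.0211 × 0.5748² = 0.02227.
D = q·S·CD = 353.8 × 13.7 × 0.02227 = 107.9 N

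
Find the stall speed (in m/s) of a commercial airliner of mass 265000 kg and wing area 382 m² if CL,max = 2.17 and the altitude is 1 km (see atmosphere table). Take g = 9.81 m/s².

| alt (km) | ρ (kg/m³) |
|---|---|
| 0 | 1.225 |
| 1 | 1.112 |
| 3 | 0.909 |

V_stall = 75.1 m/s

At 1 km, from the table: ρ = 1.112 kg/m³.
At stall, lift equals weight: L = W = m·g = 265000 × 9.81 = 2.6×10^6 N.
V_stall = √(2W/(ρ·S·CL,max)) = √(2 × 2.6×10^6 / (1.112 × 382 × 2.17))
V_stall = √5640 = 75.1 m/s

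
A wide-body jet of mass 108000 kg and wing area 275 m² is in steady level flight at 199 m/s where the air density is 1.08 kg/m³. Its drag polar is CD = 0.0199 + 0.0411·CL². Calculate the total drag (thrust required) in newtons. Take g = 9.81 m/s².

D = 1.25×10^5 N

Weight W = mg = 108000 × 9.81 = 1.0595×10^6 N; in level flight L = W.
Dynamic pressure q = 0.5 × 1.08 × 199² = 21380 Pa.
CL = 2W/(ρv²S) = 2×1.0595×10^6/(1.08×199²×275) = 0.1802.
CD = 0.0199 + 0.0411 × 0.1802² = 0.02123.
D = q·S·CD = 21380 × 275 × 0.02123 = 1.249×10^5 N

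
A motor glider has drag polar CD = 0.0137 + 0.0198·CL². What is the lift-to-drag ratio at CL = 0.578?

L/D = 28.5

CD = 0.0137 + 0.0198 × 0.578² = 0.02031
L/D = CL/CD = 0.578 / 0.02031 = 28.5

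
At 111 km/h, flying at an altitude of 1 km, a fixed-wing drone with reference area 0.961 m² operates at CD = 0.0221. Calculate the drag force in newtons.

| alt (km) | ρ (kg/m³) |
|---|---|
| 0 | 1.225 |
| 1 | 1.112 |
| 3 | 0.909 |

At 1 km, from the table: ρ = 1.112 kg/m³.
Convert speed: v = 111 km/h ÷ 3.6 = 30.83 m/s.
D = ½ρv²S·CD = ½ × 1.112 × 30.83² × 0.961 × 0.0221 = 11.2 N

D = 11.2 N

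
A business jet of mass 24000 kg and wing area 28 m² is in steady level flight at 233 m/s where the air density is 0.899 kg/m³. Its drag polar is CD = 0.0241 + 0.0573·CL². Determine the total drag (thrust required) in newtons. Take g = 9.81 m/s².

Level flight ⇒ L = W = m·g = 24000 × 9.81 = 2.3544×10^5 N.
q = ½ρv² = ½ × 0.899 × 233² = 24400 Pa.
CL = W/(q·S) = 2.3544×10^5 / (24400 × 28) = 0.3446.
CD = 0.0241 + 0.0573 × 0.3446² = 0.0309.
D = q·S·CD = 24400 × 28 × 0.0309 = 21120 N

D = 21100 N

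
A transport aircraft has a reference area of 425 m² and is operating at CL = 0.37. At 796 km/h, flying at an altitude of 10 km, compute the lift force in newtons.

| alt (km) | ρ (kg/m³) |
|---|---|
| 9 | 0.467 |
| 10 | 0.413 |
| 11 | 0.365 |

At 10 km, from the table: ρ = 0.413 kg/m³.
Convert speed: v = 796 km/h ÷ 3.6 = 221.1 m/s.
Dynamic pressure q = ½ρv² = ½ × 0.413 × 221.1² = 10100 Pa.
L = q·S·CL = 10100 × 425 × 0.37 = 1.59×10^6 N ≈ 1590 kN

L = 1.59×10^6 N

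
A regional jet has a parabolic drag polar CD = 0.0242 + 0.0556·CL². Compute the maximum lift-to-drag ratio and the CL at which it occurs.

For CD = CD0 + K·CL², (L/D)max occurs at CL* = √(CD0/K) and equals 1/(2√(K·CD0)).
(L/D)max = 1/(2√(0.0556 × 0.0242)) = 1/(2 × 0.03668) = 13.6
CL* = √(0.0242/0.0556) = 0.66

(L/D)max = 13.6, at CL = 0.66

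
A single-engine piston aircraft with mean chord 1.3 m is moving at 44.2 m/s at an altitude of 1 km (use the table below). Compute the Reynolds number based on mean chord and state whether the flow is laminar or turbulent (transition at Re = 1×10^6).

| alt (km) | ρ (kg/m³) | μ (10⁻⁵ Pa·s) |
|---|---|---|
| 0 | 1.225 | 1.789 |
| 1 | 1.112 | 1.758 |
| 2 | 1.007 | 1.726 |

Re = 3.63×10^6 (turbulent)

At 1 km, from the table: ρ = 1.112 kg/m³, μ = 1.758×10⁻⁵ Pa·s.
Re = ρ·v·c/μ = 1.112 × 44.2 × 1.3 / (1.758×10⁻⁵) = 3.63×10^6
Since 3.63×10^6 > 1×10^6, the flow is turbulent.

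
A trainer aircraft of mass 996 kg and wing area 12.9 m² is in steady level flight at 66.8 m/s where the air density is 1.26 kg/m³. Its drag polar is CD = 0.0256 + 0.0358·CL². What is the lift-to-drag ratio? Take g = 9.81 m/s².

L/D = 9.55

Level flight ⇒ L = W = m·g = 996 × 9.81 = 9770.8 N.
Dynamic pressure q = 0.5 × 1.26 × 66.8² = 2811 Pa.
CL = W/(q·S) = 9770.8 / (2811 × 12.9) = 0.2694.
CD = 0.0256 + 0.0358 × 0.2694² = 0.0282.
L/D = CL/CD = 0.2694 / 0.0282 = 9.55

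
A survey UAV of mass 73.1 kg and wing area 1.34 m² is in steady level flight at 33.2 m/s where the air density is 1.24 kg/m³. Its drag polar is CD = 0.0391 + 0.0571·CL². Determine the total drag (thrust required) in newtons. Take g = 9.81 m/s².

In steady level flight, lift balances weight: W = mg = 73.1 × 9.81 = 717.11 N.
Dynamic pressure q = 0.5 × 1.24 × 33.2² = 683.4 Pa.
CL = W/(q·S) = 717.11 / (683.4 × 1.34) = 0.7831.
CD = 0.0391 + 0.0571 × 0.7831² = 0.07412.
D = q·S·CD = 683.4 × 1.34 × 0.07412 = 67.87 N

D = 67.9 N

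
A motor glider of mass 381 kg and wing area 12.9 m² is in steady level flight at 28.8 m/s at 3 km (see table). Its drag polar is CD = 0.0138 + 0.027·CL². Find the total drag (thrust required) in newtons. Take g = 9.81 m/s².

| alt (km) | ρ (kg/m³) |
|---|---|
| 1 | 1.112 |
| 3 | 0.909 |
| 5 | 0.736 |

D = 145 N

At 3 km, from the table: ρ = 0.909 kg/m³.
In steady level flight, lift balances weight: W = mg = 381 × 9.81 = 3737.6 N.
q = ½ρv² = ½ × 0.909 × 28.8² = 377 Pa.
CL = W/(q·S) = 3737.6 / (377 × 12.9) = 0.7686.
CD = 0.0138 + 0.027 × 0.7686² = 0.02975.
D = q·S·CD = 377 × 12.9 × 0.02975 = 144.7 N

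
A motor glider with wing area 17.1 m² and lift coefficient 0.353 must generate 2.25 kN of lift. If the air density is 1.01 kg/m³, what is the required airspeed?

v = 27.2 m/s

L = ½ρv²S·CL ⇒ v = √(2L/(ρ·S·CL))
v = √(2 × 2250 / (1.01 × 17.1 × 0.353)) = √738.1 = 27.2 m/s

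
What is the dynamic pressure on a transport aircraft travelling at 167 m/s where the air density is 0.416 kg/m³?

q = 5800 Pa

q = ½ρv² = ½ × 0.416 × 167² = 5800 Pa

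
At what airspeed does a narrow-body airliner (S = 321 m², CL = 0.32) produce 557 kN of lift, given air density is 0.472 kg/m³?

L = ½ρv²S·CL ⇒ v = √(2L/(ρ·S·CL))
v = √(2 × 5.57×10^5 / (0.472 × 321 × 0.32)) = √22980 = 152 m/s

v = 152 m/s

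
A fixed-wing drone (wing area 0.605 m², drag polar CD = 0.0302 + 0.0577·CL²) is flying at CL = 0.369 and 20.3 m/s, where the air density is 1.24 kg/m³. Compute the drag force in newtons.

D = 5.88 N

CD = 0.0302 + 0.0577 × 0.369² = 0.03806
D = ½ρv²S·CD = ½ × 1.24 × 20.3² × 0.605 × 0.03806 = 5.88 N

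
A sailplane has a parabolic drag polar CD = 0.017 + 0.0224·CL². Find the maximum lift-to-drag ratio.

(L/D)max = 25.6

For CD = CD0 + K·CL², (L/D)max occurs at CL* = √(CD0/K) and equals 1/(2√(K·CD0)).
(L/D)max = 1/(2√(0.0224 × 0.017)) = 1/(2 × 0.01951) = 25.6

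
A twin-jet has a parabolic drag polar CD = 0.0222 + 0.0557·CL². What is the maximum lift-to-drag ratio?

(L/D)max = 14.2

For CD = CD0 + K·CL², (L/D)max occurs at CL* = √(CD0/K) and equals 1/(2√(K·CD0)).
(L/D)max = 1/(2√(0.0557 × 0.0222)) = 1/(2 × 0.03516) = 14.2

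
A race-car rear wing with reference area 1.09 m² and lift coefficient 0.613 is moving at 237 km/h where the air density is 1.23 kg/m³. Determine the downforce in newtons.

L = 1780 N

Convert speed: v = 237 km/h ÷ 3.6 = 65.83 m/s.
Dynamic pressure q = ½ρv² = ½ × 1.23 × 65.83² = 2665 Pa.
L = q·S·CL = 2665 × 1.09 × 0.613 = 1780 N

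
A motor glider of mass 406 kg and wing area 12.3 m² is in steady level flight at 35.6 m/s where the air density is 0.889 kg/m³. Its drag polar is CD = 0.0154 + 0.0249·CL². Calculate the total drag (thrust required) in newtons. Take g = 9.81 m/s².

Weight W = mg = 406 × 9.81 = 3982.9 N; in level flight L = W.
Dynamic pressure q = 0.5 × 0.889 × 35.6² = 563.3 Pa.
CL = W/(q·S) = 3982.9 / (563.3 × 12.3) = 0.5748.
CD = 0.0154 + 0.0249 × 0.5748² = 0.02363.
D = q·S·CD = 563.3 × 12.3 × 0.02363 = 163.7 N

D = 164 N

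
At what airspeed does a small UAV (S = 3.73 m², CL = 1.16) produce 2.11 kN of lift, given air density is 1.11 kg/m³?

v = 29.6 m/s

L = ½ρv²S·CL ⇒ v = √(2L/(ρ·S·CL))
v = √(2 × 2110 / (1.11 × 3.73 × 1.16)) = √878.7 = 29.6 m/s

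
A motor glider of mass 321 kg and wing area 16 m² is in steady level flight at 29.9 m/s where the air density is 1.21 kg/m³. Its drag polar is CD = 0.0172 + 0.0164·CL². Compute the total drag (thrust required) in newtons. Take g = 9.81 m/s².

D = 168 N

Level flight ⇒ L = W = m·g = 321 × 9.81 = 3149 N.
q = ½ρv² = ½ × 1.21 × 29.9² = 540.9 Pa.
CL = 2W/(ρv²S) = 2×3149/(1.21×29.9²×16) = 0.3639.
CD = 0.0172 + 0.0164 × 0.3639² = 0.01937.
D = q·S·CD = 540.9 × 16 × 0.01937 = 167.6 N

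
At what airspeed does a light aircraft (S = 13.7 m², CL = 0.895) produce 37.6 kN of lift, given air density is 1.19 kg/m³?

L = ½ρv²S·CL ⇒ v = √(2L/(ρ·S·CL))
v = √(2 × 37600 / (1.19 × 13.7 × 0.895)) = √5154 = 71.8 m/s

v = 71.8 m/s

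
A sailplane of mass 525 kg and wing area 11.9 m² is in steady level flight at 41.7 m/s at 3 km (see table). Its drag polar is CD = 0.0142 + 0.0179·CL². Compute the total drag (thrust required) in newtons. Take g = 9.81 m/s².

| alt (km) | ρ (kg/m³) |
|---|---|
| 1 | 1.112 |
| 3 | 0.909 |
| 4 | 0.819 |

D = 184 N

At 3 km, from the table: ρ = 0.909 kg/m³.
Level flight ⇒ L = W = m·g = 525 × 9.81 = 5150.2 N.
Dynamic pressure q = 0.5 × 0.909 × 41.7² = 790.3 Pa.
Required CL = L/(qS) = 5150.2/(790.3·11.9) = 0.5476.
CD = 0.0142 + 0.0179 × 0.5476² = 0.01957.
D = q·S·CD = 790.3 × 11.9 × 0.01957 = 184 N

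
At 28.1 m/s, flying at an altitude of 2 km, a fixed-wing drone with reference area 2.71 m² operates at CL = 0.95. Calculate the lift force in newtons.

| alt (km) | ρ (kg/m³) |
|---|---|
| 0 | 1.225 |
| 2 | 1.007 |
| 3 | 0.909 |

At 2 km, from the table: ρ = 1.007 kg/m³.
L = ½ρv²S·CL = ½ × 1.007 × 28.1² × 2.71 × 0.95 = 1020 N

L = 1020 N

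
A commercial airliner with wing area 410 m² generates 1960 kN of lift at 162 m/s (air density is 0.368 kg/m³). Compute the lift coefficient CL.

CL = 0.99

From L = ½ρv²S·CL, rearranging gives CL = 2L/(ρv²S).
CL = 2 × 1.96×10^6 / (0.368 × 162² × 410) = 0.99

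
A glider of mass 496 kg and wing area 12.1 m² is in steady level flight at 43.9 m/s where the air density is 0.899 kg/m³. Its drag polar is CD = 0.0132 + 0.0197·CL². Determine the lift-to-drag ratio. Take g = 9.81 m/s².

Level flight ⇒ L = W = m·g = 496 × 9.81 = 4865.8 N.
q = ½ρv² = ½ × 0.899 × 43.9² = 866.3 Pa.
Required CL = L/(qS) = 4865.8/(866.3·12.1) = 0.4642.
CD = 0.0132 + 0.0197 × 0.4642² = 0.01745.
L/D = CL/CD = 0.4642 / 0.01745 = 26.6

L/D = 26.6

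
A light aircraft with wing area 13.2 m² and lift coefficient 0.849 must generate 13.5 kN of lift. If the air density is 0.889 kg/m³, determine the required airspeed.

L = ½ρv²S·CL ⇒ v = √(2L/(ρ·S·CL))
v = √(2 × 13500 / (0.889 × 13.2 × 0.849)) = √2710 = 52.1 m/s

v = 52.1 m/s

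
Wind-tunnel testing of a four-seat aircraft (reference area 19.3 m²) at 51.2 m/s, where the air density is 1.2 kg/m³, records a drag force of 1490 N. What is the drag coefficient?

From D = ½ρv²S·CD, rearranging gives CD = 2D/(ρv²S).
CD = 2 × 1490 / (1.2 × 51.2² × 19.3) = 0.0491

CD = 0.0491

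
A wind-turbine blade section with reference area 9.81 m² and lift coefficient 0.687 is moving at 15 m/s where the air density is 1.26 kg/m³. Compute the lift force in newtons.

L = 955 N

L = ½ρv²S·CL = ½ × 1.26 × 15² × 9.81 × 0.687 = 955 N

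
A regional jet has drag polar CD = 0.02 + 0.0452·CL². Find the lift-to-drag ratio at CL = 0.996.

CD = 0.02 + 0.0452 × 0.996² = 0.06484
L/D = CL/CD = 0.996 / 0.06484 = 15.4

L/D = 15.4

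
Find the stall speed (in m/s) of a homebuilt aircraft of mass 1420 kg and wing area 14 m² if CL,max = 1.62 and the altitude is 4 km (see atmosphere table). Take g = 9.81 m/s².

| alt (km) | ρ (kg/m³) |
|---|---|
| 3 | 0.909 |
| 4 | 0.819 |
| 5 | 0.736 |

At 4 km, from the table: ρ = 0.819 kg/m³.
At stall, lift equals weight: L = W = m·g = 1420 × 9.81 = 13930 N.
From L = ½ρV²S·CL,max = W: V_stall = √(2W/(ρSCL,max)) = √(2·13930/(0.819·14·1.62))
V_stall = √1500 = 38.7 m/s

V_stall = 38.7 m/s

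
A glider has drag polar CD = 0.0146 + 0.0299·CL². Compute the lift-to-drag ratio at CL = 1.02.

CD = 0.0146 + 0.0299 × 1.02² = 0.04571
L/D = CL/CD = 1.02 / 0.04571 = 22.3

L/D = 22.3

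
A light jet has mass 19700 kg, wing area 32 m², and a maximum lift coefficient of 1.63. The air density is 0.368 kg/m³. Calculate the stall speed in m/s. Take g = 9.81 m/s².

V_stall = 142 m/s

At stall, lift equals weight: L = W = m·g = 19700 × 9.81 = 1.933×10^5 N.
From L = ½ρV²S·CL,max = W: V_stall = √(2W/(ρSCL,max)) = √(2·1.933×10^5/(0.368·32·1.63))
V_stall = √20140 = 142 m/s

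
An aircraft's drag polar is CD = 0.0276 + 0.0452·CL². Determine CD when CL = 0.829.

CD = 0.0276 + 0.0452 × 0.829² = 0.0276 + 0.03106 = 0.0587

CD = 0.0587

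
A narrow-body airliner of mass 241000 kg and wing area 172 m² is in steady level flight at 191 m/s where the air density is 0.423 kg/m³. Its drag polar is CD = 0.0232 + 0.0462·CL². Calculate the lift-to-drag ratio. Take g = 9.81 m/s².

L/D = 10.5

Level flight ⇒ L = W = m·g = 241000 × 9.81 = 2.3642×10^6 N.
q = ½ρv² = ½ × 0.423 × 191² = 7716 Pa.
Required CL = L/(qS) = 2.3642×10^6/(7716·172) = 1.781.
CD = 0.0232 + 0.0462 × 1.781² = 0.1698.
L/D = CL/CD = 1.781 / 0.1698 = 10.5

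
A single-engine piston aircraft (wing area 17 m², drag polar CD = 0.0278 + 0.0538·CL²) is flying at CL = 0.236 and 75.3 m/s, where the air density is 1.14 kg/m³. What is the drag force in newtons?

D = 1690 N

CD = 0.0278 + 0.0538 × 0.236² = 0.0308
D = ½ρv²S·CD = ½ × 1.14 × 75.3² × 17 × 0.0308 = 1690 N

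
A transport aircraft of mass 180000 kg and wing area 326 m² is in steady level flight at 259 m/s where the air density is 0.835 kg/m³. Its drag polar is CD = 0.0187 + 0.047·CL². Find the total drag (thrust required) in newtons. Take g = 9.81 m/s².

Level flight ⇒ L = W = m·g = 180000 × 9.81 = 1.7658×10^6 N.
Dynamic pressure q = 0.5 × 0.835 × 259² = 28010 Pa.
Required CL = L/(qS) = 1.7658×10^6/(28010·326) = 0.1934.
CD = 0.0187 + 0.047 × 0.1934² = 0.02046.
D = q·S·CD = 28010 × 326 × 0.02046 = 1.868×10^5 N

D = 1.87×10^5 N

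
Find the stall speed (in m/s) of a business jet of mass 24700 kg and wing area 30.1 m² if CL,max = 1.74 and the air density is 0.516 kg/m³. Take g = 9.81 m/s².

V_stall = 134 m/s

At stall, lift equals weight: L = W = m·g = 24700 × 9.81 = 2.423×10^5 N.
From L = ½ρV²S·CL,max = W: V_stall = √(2W/(ρSCL,max)) = √(2·2.423×10^5/(0.516·30.1·1.74))
V_stall = √17930 = 134 m/s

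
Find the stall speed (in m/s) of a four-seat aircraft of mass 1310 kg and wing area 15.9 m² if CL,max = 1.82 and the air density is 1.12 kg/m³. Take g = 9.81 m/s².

Weight W = mg = 1310 × 9.81 = 12850 N.
V_stall = √(2W/(ρ·S·CL,max)) = √(2 × 12850 / (1.12 × 15.9 × 1.82))
V_stall = √793 = 28.2 m/s

V_stall = 28.2 m/s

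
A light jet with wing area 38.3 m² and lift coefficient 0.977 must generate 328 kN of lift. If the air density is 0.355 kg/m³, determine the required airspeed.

L = ½ρv²S·CL ⇒ v = √(2L/(ρ·S·CL))
v = √(2 × 3.28×10^5 / (0.355 × 38.3 × 0.977)) = √49380 = 222 m/s

v = 222 m/s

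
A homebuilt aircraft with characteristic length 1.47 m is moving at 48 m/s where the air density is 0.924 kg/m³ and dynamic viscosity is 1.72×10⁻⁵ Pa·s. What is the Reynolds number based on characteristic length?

Re = ρ·v·c/μ = 0.924 × 48 × 1.47 / (1.72×10⁻⁵) = 3.79×10^6

Re = 3.79×10^6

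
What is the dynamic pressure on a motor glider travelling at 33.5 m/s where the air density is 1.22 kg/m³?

q = ½ρv² = ½ × 1.22 × 33.5² = 685 Pa

q = 685 Pa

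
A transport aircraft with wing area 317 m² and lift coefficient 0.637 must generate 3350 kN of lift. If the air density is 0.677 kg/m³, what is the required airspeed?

v = 221 m/s

L = ½ρv²S·CL ⇒ v = √(2L/(ρ·S·CL))
v = √(2 × 3.35×10^6 / (0.677 × 317 × 0.637)) = √49010 = 221 m/s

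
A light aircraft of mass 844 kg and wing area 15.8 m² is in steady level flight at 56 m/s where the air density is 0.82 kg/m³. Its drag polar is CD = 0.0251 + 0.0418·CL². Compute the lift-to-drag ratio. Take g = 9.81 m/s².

L/D = 12.7

Weight W = mg = 844 × 9.81 = 8279.6 N; in level flight L = W.
q = ½ρv² = ½ × 0.82 × 56² = 1286 Pa.
CL = 2W/(ρv²S) = 2×8279.6/(0.82×56²×15.8) = 0.4076.
CD = 0.0251 + 0.0418 × 0.4076² = 0.03204.
L/D = CL/CD = 0.4076 / 0.03204 = 12.7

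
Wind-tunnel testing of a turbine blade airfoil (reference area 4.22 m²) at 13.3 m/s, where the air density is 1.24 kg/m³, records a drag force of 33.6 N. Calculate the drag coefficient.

From D = ½ρv²S·CD, rearranging gives CD = 2D/(ρv²S).
CD = 2 × 33.6 / (1.24 × 13.3² × 4.22) = 0.0726

CD = 0.0726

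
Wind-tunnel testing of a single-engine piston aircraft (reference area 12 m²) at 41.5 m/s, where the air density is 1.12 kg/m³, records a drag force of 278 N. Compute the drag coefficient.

CD = 0.024

From D = ½ρv²S·CD, rearranging gives CD = 2D/(ρv²S).
CD = 2 × 278 / (1.12 × 41.5² × 12) = 0.024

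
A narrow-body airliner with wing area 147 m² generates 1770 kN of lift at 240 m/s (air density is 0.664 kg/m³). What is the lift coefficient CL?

From L = ½ρv²S·CL, rearranging gives CL = 2L/(ρv²S).
CL = 2 × 1.77×10^6 / (0.664 × 240² × 147) = 0.63

CL = 0.63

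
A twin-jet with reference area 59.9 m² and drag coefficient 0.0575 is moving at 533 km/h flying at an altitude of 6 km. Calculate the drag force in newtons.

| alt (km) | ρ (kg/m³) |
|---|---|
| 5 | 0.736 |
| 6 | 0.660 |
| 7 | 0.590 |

D = 24900 N

At 6 km, from the table: ρ = 0.660 kg/m³.
Convert speed: v = 533 km/h ÷ 3.6 = 148.1 m/s.
Dynamic pressure q = ½ρv² = ½ × 0.66 × 148.1² = 7234 Pa.
D = q·S·CD = 7234 × 59.9 × 0.0575 = 24900 N ≈ 24.9 kN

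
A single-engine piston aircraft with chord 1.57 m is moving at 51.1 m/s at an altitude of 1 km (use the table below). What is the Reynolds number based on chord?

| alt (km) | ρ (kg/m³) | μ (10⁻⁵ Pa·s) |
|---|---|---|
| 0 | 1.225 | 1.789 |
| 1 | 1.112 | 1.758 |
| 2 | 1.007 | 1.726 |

At 1 km, from the table: ρ = 1.112 kg/m³, μ = 1.758×10⁻⁵ Pa·s.
Re = ρ·v·c/μ = 1.112 × 51.1 × 1.57 / (1.758×10⁻⁵) = 5.07×10^6

Re = 5.07×10^6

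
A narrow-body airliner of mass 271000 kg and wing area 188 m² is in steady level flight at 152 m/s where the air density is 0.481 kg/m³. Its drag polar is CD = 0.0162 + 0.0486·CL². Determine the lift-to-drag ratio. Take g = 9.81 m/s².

L/D = 7.69

Weight W = mg = 271000 × 9.81 = 2.6585×10^6 N; in level flight L = W.
q = ½ρv² = ½ × 0.481 × 152² = 5557 Pa.
Required CL = L/(qS) = 2.6585×10^6/(5557·188) = 2.545.
CD = 0.0162 + 0.0486 × 2.545² = 0.331.
L/D = CL/CD = 2.545 / 0.331 = 7.69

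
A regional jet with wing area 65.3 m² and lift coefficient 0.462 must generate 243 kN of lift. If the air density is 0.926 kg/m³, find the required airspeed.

L = ½ρv²S·CL ⇒ v = √(2L/(ρ·S·CL))
v = √(2 × 2.43×10^5 / (0.926 × 65.3 × 0.462)) = √17400 = 132 m/s

v = 132 m/s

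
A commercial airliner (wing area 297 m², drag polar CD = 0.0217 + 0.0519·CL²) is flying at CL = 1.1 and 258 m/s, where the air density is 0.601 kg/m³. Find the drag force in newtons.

CD = 0.0217 + 0.0519 × 1.1² = 0.0845
D = ½ρv²S·CD = ½ × 0.601 × 258² × 297 × 0.0845 = 5.02×10^5 N

D = 5.02×10^5 N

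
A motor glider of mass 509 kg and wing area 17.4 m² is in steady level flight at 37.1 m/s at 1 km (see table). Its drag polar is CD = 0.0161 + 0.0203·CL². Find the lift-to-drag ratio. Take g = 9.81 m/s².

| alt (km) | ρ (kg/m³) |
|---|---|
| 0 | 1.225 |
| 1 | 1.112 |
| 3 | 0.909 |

L/D = 19.8

At 1 km, from the table: ρ = 1.112 kg/m³.
Weight W = mg = 509 × 9.81 = 4993.3 N; in level flight L = W.
q = ½ρv² = ½ × 1.112 × 37.1² = 765.3 Pa.
CL = W/(q·S) = 4993.3 / (765.3 × 17.4) = 0.375.
CD = 0.0161 + 0.0203 × 0.375² = 0.01895.
L/D = CL/CD = 0.375 / 0.01895 = 19.8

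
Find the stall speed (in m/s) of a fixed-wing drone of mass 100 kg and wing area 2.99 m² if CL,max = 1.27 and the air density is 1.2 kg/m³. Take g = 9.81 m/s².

Weight W = mg = 100 × 9.81 = 981 N.
From L = ½ρV²S·CL,max = W: V_stall = √(2W/(ρSCL,max)) = √(2·981/(1.2·2.99·1.27))
V_stall = √430.6 = 20.8 m/s

V_stall = 20.8 m/s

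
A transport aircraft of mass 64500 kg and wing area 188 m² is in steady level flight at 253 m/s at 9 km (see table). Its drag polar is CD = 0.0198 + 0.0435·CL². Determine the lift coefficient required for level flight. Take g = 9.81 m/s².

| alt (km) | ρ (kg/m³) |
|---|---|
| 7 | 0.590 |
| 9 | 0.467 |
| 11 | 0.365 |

At 9 km, from the table: ρ = 0.467 kg/m³.
Level flight ⇒ L = W = m·g = 64500 × 9.81 = 6.3274×10^5 N.
Dynamic pressure q = 0.5 × 0.467 × 253² = 14950 Pa.
CL = W/(q·S) = 6.3274×10^5 / (14950 × 188) = 0.2252.

CL = 0.225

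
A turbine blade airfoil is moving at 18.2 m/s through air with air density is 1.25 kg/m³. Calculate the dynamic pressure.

q = 207 Pa

q = ½ρv² = ½ × 1.25 × 18.2² = 207 Pa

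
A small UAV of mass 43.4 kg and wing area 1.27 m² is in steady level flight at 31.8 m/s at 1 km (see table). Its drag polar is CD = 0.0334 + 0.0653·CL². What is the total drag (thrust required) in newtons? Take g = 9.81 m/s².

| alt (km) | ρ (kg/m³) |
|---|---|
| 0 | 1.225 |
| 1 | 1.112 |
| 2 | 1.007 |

At 1 km, from the table: ρ = 1.112 kg/m³.
In steady level flight, lift balances weight: W = mg = 43.4 × 9.81 = 425.75 N.
Dynamic pressure q = 0.5 × 1.112 × 31.8² = 562.2 Pa.
CL = W/(q·S) = 425.75 / (562.2 × 1.27) = 0.5962.
CD = 0.0334 + 0.0653 × 0.5962² = 0.05661.
D = q·S·CD = 562.2 × 1.27 × 0.05661 = 40.43 N

D = 40.4 N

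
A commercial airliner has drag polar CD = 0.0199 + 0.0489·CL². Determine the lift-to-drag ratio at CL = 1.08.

CD = 0.0199 + 0.0489 × 1.08² = 0.07694
L/D = CL/CD = 1.08 / 0.07694 = 14

L/D = 14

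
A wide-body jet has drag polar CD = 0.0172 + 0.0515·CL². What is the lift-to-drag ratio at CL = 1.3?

L/D = 12.5

CD = 0.0172 + 0.0515 × 1.3² = 0.1042
L/D = CL/CD = 1.3 / 0.1042 = 12.5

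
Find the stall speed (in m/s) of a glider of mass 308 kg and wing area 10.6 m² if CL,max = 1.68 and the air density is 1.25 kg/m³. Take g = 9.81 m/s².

V_stall = 16.5 m/s

Stall occurs when L = W at CL,max. W = mg = 308 × 9.81 = 3021 N.
From L = ½ρV²S·CL,max = W: V_stall = √(2W/(ρSCL,max)) = √(2·3021/(1.25·10.6·1.68))
V_stall = √271.5 = 16.5 m/s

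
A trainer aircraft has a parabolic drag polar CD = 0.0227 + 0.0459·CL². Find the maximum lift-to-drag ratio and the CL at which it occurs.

For CD = CD0 + K·CL², (L/D)max occurs at CL* = √(CD0/K) and equals 1/(2√(K·CD0)).
(L/D)max = 1/(2√(0.0459 × 0.0227)) = 1/(2 × 0.03228) = 15.5
CL* = √(0.0227/0.0459) = 0.703

(L/D)max = 15.5, at CL = 0.703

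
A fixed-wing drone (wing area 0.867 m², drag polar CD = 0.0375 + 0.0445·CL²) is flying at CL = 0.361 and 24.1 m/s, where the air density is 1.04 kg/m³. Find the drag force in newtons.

D = 11.3 N

CD = 0.0375 + 0.0445 × 0.361² = 0.0433
D = ½ρv²S·CD = ½ × 1.04 × 24.1² × 0.867 × 0.0433 = 11.3 N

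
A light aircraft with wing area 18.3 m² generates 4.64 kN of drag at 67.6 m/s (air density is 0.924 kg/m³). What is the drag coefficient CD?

CD = 0.12

From D = ½ρv²S·CD, rearranging gives CD = 2D/(ρv²S).
CD = 2 × 4640 / (0.924 × 67.6² × 18.3) = 0.12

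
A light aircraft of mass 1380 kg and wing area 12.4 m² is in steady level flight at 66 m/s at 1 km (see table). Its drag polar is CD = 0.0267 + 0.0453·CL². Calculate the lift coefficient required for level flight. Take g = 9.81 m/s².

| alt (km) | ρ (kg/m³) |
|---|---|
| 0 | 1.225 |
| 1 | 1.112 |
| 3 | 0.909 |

At 1 km, from the table: ρ = 1.112 kg/m³.
Weight W = mg = 1380 × 9.81 = 13538 N; in level flight L = W.
Dynamic pressure q = 0.5 × 1.112 × 66² = 2422 Pa.
CL = 2W/(ρv²S) = 2×13538/(1.112×66²×12.4) = 0.4508.

CL = 0.451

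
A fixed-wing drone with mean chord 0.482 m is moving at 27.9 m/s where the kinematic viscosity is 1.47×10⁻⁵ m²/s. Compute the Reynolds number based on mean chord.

Re = 9.15×10^5

Re = v·c/ν = 27.9 × 0.482 / (1.47×10⁻⁵) = 9.15×10^5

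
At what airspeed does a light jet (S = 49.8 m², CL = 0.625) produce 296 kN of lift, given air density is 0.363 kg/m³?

v = 229 m/s

L = ½ρv²S·CL ⇒ v = √(2L/(ρ·S·CL))
v = √(2 × 2.96×10^5 / (0.363 × 49.8 × 0.625)) = √52400 = 229 m/s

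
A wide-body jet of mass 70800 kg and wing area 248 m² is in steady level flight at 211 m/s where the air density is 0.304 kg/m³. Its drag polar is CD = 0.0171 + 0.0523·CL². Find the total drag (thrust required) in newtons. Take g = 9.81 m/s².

D = 43700 N

Level flight ⇒ L = W = m·g = 70800 × 9.81 = 6.9455×10^5 N.
Dynamic pressure q = 0.5 × 0.304 × 211² = 6767 Pa.
Required CL = L/(qS) = 6.9455×10^5/(6767·248) = 0.4138.
CD = 0.0171 + 0.0523 × 0.4138² = 0.02606.
D = q·S·CD = 6767 × 248 × 0.02606 = 43730 N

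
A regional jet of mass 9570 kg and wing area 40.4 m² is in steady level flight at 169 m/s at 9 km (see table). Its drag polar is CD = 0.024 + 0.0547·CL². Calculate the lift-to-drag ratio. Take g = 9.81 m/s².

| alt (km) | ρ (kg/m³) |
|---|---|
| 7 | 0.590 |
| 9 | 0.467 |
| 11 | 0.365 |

At 9 km, from the table: ρ = 0.467 kg/m³.
Weight W = mg = 9570 × 9.81 = 93882 N; in level flight L = W.
Dynamic pressure q = 0.5 × 0.467 × 169² = 6669 Pa.
CL = 2W/(ρv²S) = 2×93882/(0.467×169²×40.4) = 0.3484.
CD = 0.024 + 0.0547 × 0.3484² = 0.03064.
L/D = CL/CD = 0.3484 / 0.03064 = 11.4

L/D = 11.4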